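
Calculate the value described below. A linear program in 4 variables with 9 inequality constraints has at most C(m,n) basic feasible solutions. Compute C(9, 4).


Each vertex corresponds to some choice of n active constraints out of m, so the number of vertices is at most C(m, n) = m! / (n!(m-n)!).
m = 9, n = 4
Numerator: 9 * 8 * 7 * 6
Denominator: 4! = 24
C(9, 4) = 126


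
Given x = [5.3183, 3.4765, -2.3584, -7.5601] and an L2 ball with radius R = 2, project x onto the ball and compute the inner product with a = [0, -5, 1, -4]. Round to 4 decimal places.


Step 1: Compute ||x|| (intermediates to 6 decimals).
||x|| = sqrt(5.3183^2 + 3.4765^2 + (-2.3584)^2 + (-7.5601)^2) = 10.153203
Step 2: Project.
Since ||x|| > R, scale = R/||x|| = 2/10.153203 = 0.196982, proj(x) = scale * x
proj(x) = [1.047609, 0.684808, -0.464562, -1.489204]
Step 3: Dot product.
a^T * proj(x) = 0*1.047609 - 5*0.684808 + 1*(-0.464562) - 4*(-1.489204) = 2.0682


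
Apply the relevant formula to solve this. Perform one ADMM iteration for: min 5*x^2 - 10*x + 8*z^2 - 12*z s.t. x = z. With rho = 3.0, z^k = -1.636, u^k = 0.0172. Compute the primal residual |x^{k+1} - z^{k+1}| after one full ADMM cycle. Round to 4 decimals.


ADMM iteration with rho = 3.0, z^k = -1.636, u^k = 0.0172
Step 1: x-update.
Minimize 5*x^2 - 10*x + (3.0/2)*(x + 1.636 + 0.0172)^2
FOC: (2*5 + 3.0)*x = 10 + 3.0*(-1.636 - 0.0172)
x^{k+1} = 0.3877
Step 2: z-update.
Minimize 8*z^2 - 12*z + (3.0/2)*(0.3877 - z + 0.0172)^2
FOC: (2*8 + 3.0)*z = 12 + 3.0*(0.3877 + 0.0172)
z^{k+1} = 0.6955
Step 3: u-update.
u^{k+1} = 0.0172 + 0.3877 - 0.6955 = -0.2906
Step 4: Primal residual = |0.3877 - 0.6955| = 0.3078


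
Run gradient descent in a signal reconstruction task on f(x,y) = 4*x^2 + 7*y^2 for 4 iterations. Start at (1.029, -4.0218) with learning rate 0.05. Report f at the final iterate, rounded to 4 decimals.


Gradient descent on f(x,y) = 4*x^2 + 7*y^2.
Starting point: (1.029, -4.0218), alpha = 0.05
Step 1: grad_x = 2*4*1.029 = 8.232, grad_y = 2*7*-4.0218 = -56.3052
  x_1 = 1.029 - 0.05*8.232 = 0.6174
  y_1 = -4.0218 - 0.05*-56.3052 = -1.2065
Step 2: grad_x = 2*4*0.6174 = 4.9392, grad_y = 2*7*-1.2065 = -16.8916
  x_2 = 0.6174 - 0.05*4.9392 = 0.3704
  y_2 = -1.2065 - 0.05*-16.8916 = -0.362
Step 3: grad_x = 2*4*0.3704 = 2.9635, grad_y = 2*7*-0.362 = -5.0675
  x_3 = 0.3704 - 0.05*2.9635 = 0.2223
  y_3 = -0.362 - 0.05*-5.0675 = -0.1086
Step 4: grad_x = 2*4*0.2223 = 1.7781, grad_y = 2*7*-0.1086 = -1.5202
  x_4 = 0.2223 - 0.05*1.7781 = 0.1334
  y_4 = -0.1086 - 0.05*-1.5202 = -0.0326
f(0.1334, -0.0326) = 4*0.1334^2 + 7*(-0.0326)^2 = 0.0786


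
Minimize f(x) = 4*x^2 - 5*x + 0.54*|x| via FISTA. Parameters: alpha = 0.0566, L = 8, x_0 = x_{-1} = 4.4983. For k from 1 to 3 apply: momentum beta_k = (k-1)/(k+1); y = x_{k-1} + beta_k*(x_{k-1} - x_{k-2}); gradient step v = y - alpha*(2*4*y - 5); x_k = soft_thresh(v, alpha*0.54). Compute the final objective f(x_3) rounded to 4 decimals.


FISTA on f(x) = 4*x^2 - 5*x + 0.54*|x|
L = 8, alpha = 0.0566
Iteration 1: beta = 0.0, y = 4.4983 + 0.0*(4.4983 - 4.4983) = 4.4983
  grad(y) = 30.9864, v = y - alpha*grad = 2.7445
  prox(v) = soft_thresh(2.7445, 0.0306) = 2.7139
Iteration 2: beta = 0.3333, y = 2.7139 + 0.3333*(2.7139 - 4.4983) = 2.1191
  grad(y) = 11.9529, v = y - alpha*grad = 1.4426
  prox(v) = soft_thresh(1.4426, 0.0306) = 1.412
Iteration 3: beta = 0.5, y = 1.412 + 0.5*(1.412 - 2.7139) = 0.7611
  grad(y) = 1.0885, v = y - alpha*grad = 0.6995
  prox(v) = soft_thresh(0.6995, 0.0306) = 0.6689
f(x_3) = 4*0.6689^2 - 5*0.6689 + 0.54*|0.6689| = -1.1936


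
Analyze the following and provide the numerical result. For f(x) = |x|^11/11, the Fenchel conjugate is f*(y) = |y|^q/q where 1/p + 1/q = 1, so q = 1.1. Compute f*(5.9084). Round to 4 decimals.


The conjugate exponent q satisfies 1/p + 1/q = 1.
p = 11, so q = 11/(11 - 1) = 1.1
|y|^q = 5.9084^1.1 = 7.0569
f*(5.9084) = 7.0569 / 1.1 = 6.4154


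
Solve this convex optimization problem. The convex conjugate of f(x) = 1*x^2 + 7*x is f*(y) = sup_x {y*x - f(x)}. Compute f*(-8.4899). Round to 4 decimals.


f*(y) = sup_x {y*x - a*x^2 - b*x} = sup_x {(y-b)*x - a*x^2}
FOC: (y - b) - 2a*x = 0 => x* = (y - b)/(2a)
x* = (-8.4899 - 7)/(2*1) = -7.745
f*(-8.4899) = (y-b)^2/(4a) = (-8.4899 - 7)^2/(4*1)
= 239.937/4 = 59.9843


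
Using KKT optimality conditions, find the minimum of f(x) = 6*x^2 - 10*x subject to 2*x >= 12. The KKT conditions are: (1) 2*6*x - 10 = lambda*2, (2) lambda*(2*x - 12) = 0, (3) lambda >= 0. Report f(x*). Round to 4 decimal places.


Step 1: Try lambda = 0 (constraint inactive).
x_unc = 10/(2*6) = 0.8333
Check: 2*0.8333 = 1.6666 < 12 -- violated!
Step 2: Constraint must be active: 2*x = 12
x* = 12/2 = 6.0
lambda = (2*6*6.0 - 10)/2 = 31.0
Step 3: Compute optimal value.
f(x*) = 6*6.0^2 - 10*6.0 = 156.0


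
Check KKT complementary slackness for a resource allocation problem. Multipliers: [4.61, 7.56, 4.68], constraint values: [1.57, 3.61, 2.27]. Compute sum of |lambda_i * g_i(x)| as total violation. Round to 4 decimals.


KKT complementary slackness check:
lambda_1 * g_1 = 4.61 * 1.57 = 7.2377
lambda_2 * g_2 = 7.56 * 3.61 = 27.2916
lambda_3 * g_3 = 4.68 * 2.27 = 10.6236
Total violation = 7.2377 + 27.2916 + 10.6236 = 45.1529


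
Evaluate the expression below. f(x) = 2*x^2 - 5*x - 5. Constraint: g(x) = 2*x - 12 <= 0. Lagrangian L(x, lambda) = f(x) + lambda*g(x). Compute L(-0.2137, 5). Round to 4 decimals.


Step 1: Evaluate f(x).
f(-0.2137) = 2*(-0.2137)^2 - 5*(-0.2137) - 5 = -3.8402
Step 2: Evaluate g(x).
g(-0.2137) = 2*-0.2137 - 12 = -12.4274
Step 3: Compute Lagrangian.
L = -3.8402 + 5*-12.4274 = -65.9772


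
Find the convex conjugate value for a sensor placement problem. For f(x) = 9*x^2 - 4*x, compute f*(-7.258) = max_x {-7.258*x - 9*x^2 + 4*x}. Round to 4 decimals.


f*(y) = sup_x {y*x - a*x^2 - b*x} = sup_x {(y-b)*x - a*x^2}
FOC: (y - b) - 2a*x = 0 => x* = (y - b)/(2a)
x* = (-7.258 + 4)/(2*9) = -0.181
f*(-7.258) = (y-b)^2/(4a) = (-7.258 + 4)^2/(4*9)
= 10.6146/36 = 0.2948


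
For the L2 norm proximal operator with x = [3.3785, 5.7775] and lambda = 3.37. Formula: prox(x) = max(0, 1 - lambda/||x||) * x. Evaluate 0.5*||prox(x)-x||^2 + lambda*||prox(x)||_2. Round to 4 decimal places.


Step 1: Compute ||x||.
||x|| = 6.6928
Step 2: Compute scaling factor.
scale = max(0, 1 - 3.37/6.6928) = 0.4965
Step 3: prox(x) = [1.6773, 2.8684]
||prox(x)|| = 3.3228
Step 4: Proximal objective.
0.5*||prox-x||^2 = 5.6785
lambda*||prox|| = 11.1978
Total = 16.8763


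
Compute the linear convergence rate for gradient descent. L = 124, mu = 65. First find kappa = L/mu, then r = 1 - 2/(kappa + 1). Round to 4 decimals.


Step 1: Compute the condition number.
kappa = L/mu = 124/65 = 1.9077
Step 2: Compute the convergence rate.
r = 1 - 2/(kappa + 1) = 1 - 2*mu/(L + mu) = (L - mu)/(L + mu) = 59/189 = 0.3122


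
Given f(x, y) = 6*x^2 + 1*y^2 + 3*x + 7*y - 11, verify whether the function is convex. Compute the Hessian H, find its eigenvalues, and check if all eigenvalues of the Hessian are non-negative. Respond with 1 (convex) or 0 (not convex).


The Hessian of f(x,y) = 6*x^2 + 1*y^2 + 3*x + 7*y - 11 is:
H = [[12, 0], [0, 2]]
Trace = 12 + 2 = 14
Determinant = 12*2 - (0)^2 = 24
Discriminant = (14)^2 - 4*24 = 100.0
Eigenvalues: lambda_1 = 2.0, lambda_2 = 12.0
The function is convex.

1


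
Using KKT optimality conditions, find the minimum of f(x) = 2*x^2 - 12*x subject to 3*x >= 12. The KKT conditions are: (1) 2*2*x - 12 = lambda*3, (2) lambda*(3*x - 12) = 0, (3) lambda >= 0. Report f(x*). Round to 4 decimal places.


Step 1: Try lambda = 0 (constraint inactive).
x_unc = 12/(2*2) = 3.0
Check: 3*3.0 = 9.0 < 12 -- violated!
Step 2: Constraint must be active: 3*x = 12
x* = 12/3 = 4.0
lambda = (2*2*4.0 - 12)/3 = 1.3333
Step 3: Compute optimal value.
f(x*) = 2*4.0^2 - 12*4.0 = -16.0


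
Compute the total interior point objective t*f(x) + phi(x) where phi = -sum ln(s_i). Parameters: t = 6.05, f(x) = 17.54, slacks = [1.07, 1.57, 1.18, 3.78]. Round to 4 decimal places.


Step 1: Compute log-barrier.
ln values: [0.0677, 0.4511, 0.1655, 1.3297]
phi = -(0.0677 + 0.4511 + 0.1655 + 1.3297) = -2.014
Step 2: Compute augmented objective.
t*f(x) = 6.05*17.54 = 106.117
Total = 106.117 - 2.014 = 104.103


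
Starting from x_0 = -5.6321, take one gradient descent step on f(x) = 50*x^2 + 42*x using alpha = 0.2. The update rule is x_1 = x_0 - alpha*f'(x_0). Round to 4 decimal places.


We compute the gradient at x_0 and apply the update.
f'(x) = 100*x + 42
f'(-5.6321) = 100*-5.6321 + 42 = -521.21
x_1 = -5.6321 - 0.2*-521.21 = 98.6099


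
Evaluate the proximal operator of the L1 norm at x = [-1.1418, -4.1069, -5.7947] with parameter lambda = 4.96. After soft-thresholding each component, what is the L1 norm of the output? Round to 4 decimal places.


Soft-thresholding with lambda = 4.96:
prox(-1.1418) = sign(-1.1418)*max(|-1.1418| - 4.96, 0) = 0.0
prox(-4.1069) = sign(-4.1069)*max(|-4.1069| - 4.96, 0) = 0.0
prox(-5.7947) = sign(-5.7947)*max(|-5.7947| - 4.96, 0) = -0.8347
prox(x) = [0.0, 0.0, -0.8347]
||prox(x)||_1 = 0.0 + 0.0 + 0.8347 = 0.8347


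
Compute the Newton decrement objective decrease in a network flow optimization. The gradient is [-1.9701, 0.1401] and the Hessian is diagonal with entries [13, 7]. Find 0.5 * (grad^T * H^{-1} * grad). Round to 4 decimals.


Step 1: H is diagonal, so H^(-1) * g = [-0.1515, 0.02].
Step 2: g^T H^(-1) g = sum_i g_i^2 / H_ii
  = (-1.9701)^2/13 + (0.1401)^2/7
  = 0.2986 + 0.0028 = 0.3014
Step 3: Objective decrease = 0.5 * g^T H^(-1) g = 0.1507


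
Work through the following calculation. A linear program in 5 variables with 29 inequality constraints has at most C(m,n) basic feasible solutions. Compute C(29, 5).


Each vertex corresponds to some choice of n active constraints out of m, so the number of vertices is at most C(m, n) = m! / (n!(m-n)!).
m = 29, n = 5
Numerator: 29 * 28 * 27 * 26 * 25
Denominator: 5! = 120
C(29, 5) = 118755


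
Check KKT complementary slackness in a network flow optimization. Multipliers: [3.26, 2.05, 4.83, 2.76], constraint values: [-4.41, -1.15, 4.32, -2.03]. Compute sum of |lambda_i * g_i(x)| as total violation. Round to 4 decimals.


KKT complementary slackness check:
lambda_1 * g_1 = 3.26 * -4.41 = -14.3766
lambda_2 * g_2 = 2.05 * -1.15 = -2.3575
lambda_3 * g_3 = 4.83 * 4.32 = 20.8656
lambda_4 * g_4 = 2.76 * -2.03 = -5.6028
Total violation = 14.3766 + 2.3575 + 20.8656 + 5.6028 = 43.2025


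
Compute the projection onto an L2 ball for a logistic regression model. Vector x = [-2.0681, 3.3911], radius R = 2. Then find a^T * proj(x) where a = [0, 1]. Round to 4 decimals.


Step 1: Compute ||x|| (intermediates to 6 decimals).
||x|| = sqrt((-2.0681)^2 + 3.3911^2) = 3.971976
Step 2: Project.
Since ||x|| > R, scale = R/||x|| = 2/3.971976 = 0.503528, proj(x) = scale * x
proj(x) = [-1.041346, 1.707514]
Step 3: Dot product.
a^T * proj(x) = 0*(-1.041346) + 1*1.707514 = 1.7075


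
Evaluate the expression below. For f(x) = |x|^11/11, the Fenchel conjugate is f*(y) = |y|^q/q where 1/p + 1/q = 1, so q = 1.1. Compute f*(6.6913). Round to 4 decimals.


The conjugate exponent q satisfies 1/p + 1/q = 1.
p = 11, so q = 11/(11 - 1) = 1.1
|y|^q = 6.6913^1.1 = 8.0921
f*(6.6913) = 8.0921 / 1.1 = 7.3565


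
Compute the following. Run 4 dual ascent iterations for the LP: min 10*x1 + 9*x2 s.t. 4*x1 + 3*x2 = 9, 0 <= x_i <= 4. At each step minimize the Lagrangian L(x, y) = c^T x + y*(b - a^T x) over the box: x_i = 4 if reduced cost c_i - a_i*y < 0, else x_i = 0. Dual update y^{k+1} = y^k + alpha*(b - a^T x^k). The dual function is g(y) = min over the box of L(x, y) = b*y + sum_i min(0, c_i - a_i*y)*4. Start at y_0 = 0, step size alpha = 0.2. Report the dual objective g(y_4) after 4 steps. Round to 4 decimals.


Dual ascent for LP: min 10*x1 + 9*x2, 4*x1 + 3*x2 = 9, 0 <= x_i <= 4
Step 1: y^k = 0.0, reduced costs: (10.0, 9.0)
  x^k = (0.0, 0.0), subgradient = b - a^T x = 9.0
  y^{k+1} = 0.0 + 0.2*9.0 = 1.8
Step 2: y^k = 1.8, reduced costs: (2.8, 3.6)
  x^k = (0.0, 0.0), subgradient = b - a^T x = 9.0
  y^{k+1} = 1.8 + 0.2*9.0 = 3.6
Step 3: y^k = 3.6, reduced costs: (-4.4, -1.8)
  x^k = (4.0, 4.0), subgradient = b - a^T x = -19.0
  y^{k+1} = 3.6 + 0.2*-19.0 = -0.2
Step 4: y^k = -0.2, reduced costs: (10.8, 9.6)
  x^k = (0.0, 0.0), subgradient = b - a^T x = 9.0
  y^{k+1} = -0.2 + 0.2*9.0 = 1.6
Dual objective at y_4 = 1.6: reduced costs (3.6, 4.2), box minimizer x = (0.0, 0.0)
g(y_4) = b*y + (c1 - a1*y)*x1 + (c2 - a2*y)*x2 = 9*1.6 + 3.6*0.0 + 4.2*0.0 = 14.4 + 0.0 + 0.0 = 14.4


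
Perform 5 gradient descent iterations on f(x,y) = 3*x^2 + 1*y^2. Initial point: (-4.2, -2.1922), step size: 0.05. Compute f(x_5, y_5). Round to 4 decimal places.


Gradient descent on f(x,y) = 3*x^2 + 1*y^2.
Starting point: (-4.2, -2.1922), alpha = 0.05
Step 1: grad_x = 2*3*-4.2 = -25.2, grad_y = 2*1*-2.1922 = -4.3844
  x_1 = -4.2 - 0.05*-25.2 = -2.94
  y_1 = -2.1922 - 0.05*-4.3844 = -1.973
Step 2: grad_x = 2*3*-2.94 = -17.64, grad_y = 2*1*-1.973 = -3.946
  x_2 = -2.94 - 0.05*-17.64 = -2.058
  y_2 = -1.973 - 0.05*-3.946 = -1.7757
Step 3: grad_x = 2*3*-2.058 = -12.348, grad_y = 2*1*-1.7757 = -3.5514
  x_3 = -2.058 - 0.05*-12.348 = -1.4406
  y_3 = -1.7757 - 0.05*-3.5514 = -1.5981
Step 4: grad_x = 2*3*-1.4406 = -8.6436, grad_y = 2*1*-1.5981 = -3.1962
  x_4 = -1.4406 - 0.05*-8.6436 = -1.0084
  y_4 = -1.5981 - 0.05*-3.1962 = -1.4383
Step 5: grad_x = 2*3*-1.0084 = -6.0505, grad_y = 2*1*-1.4383 = -2.8766
  x_5 = -1.0084 - 0.05*-6.0505 = -0.7059
  y_5 = -1.4383 - 0.05*-2.8766 = -1.2945
f(-0.7059, -1.2945) = 3*(-0.7059)^2 + 1*(-1.2945)^2 = 3.1705


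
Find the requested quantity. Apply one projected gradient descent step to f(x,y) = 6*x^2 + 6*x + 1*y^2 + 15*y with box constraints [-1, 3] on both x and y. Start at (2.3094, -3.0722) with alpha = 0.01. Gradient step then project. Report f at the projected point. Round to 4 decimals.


Step 1: Compute gradient at (2.3094, -3.0722).
grad_x = 2*6*2.3094 + 6 = 33.7128
grad_y = 2*1*-3.0722 + 15 = 8.8556
Step 2: Gradient step.
x_raw = 2.3094 - 0.01*33.7128 = 1.9723
y_raw = -3.0722 - 0.01*8.8556 = -3.1608
Step 3: Project onto [-1, 3].
x_proj = clip(1.9723) = 1.9723
y_proj = clip(-3.1608) = -1.0
Step 4: Evaluate f.
f(1.9723, -1.0) = 21.1728


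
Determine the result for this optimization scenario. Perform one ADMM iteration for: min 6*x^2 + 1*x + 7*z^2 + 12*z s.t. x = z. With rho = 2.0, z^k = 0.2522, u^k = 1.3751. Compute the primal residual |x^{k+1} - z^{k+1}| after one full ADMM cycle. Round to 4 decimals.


ADMM iteration with rho = 2.0, z^k = 0.2522, u^k = 1.3751
Step 1: x-update.
Minimize 6*x^2 + 1*x + (2.0/2)*(x - 0.2522 + 1.3751)^2
FOC: (2*6 + 2.0)*x = -1 + 2.0*(0.2522 - 1.3751)
x^{k+1} = -0.2318
Step 2: z-update.
Minimize 7*z^2 + 12*z + (2.0/2)*(-0.2318 - z + 1.3751)^2
FOC: (2*7 + 2.0)*z = -12 + 2.0*(-0.2318 + 1.3751)
z^{k+1} = -0.6071
Step 3: u-update.
u^{k+1} = 1.3751 - 0.2318 + 0.6071 = 1.7504
Step 4: Primal residual = |-0.2318 + 0.6071| = 0.3753


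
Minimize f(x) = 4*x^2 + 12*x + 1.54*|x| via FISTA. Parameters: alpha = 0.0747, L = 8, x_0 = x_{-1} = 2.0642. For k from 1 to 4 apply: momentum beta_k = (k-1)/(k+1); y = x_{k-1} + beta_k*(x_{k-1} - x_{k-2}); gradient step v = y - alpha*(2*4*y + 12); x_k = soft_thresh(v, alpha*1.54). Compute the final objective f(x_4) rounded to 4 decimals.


FISTA on f(x) = 4*x^2 + 12*x + 1.54*|x|
L = 8, alpha = 0.0747
Iteration 1: beta = 0.0, y = 2.0642 + 0.0*(2.0642 - 2.0642) = 2.0642
  grad(y) = 28.5136, v = y - alpha*grad = -0.0658
  prox(v) = soft_thresh(-0.0658, 0.115) = 0.0
Iteration 2: beta = 0.3333, y = 0.0 + 0.3333*(0.0 - 2.0642) = -0.6881
  grad(y) = 6.4955, v = y - alpha*grad = -1.1733
  prox(v) = soft_thresh(-1.1733, 0.115) = -1.0582
Iteration 3: beta = 0.5, y = -1.0582 + 0.5*(-1.0582 - 0.0) = -1.5874
  grad(y) = -0.6989, v = y - alpha*grad = -1.5352
  prox(v) = soft_thresh(-1.5352, 0.115) = -1.4201
Iteration 4: beta = 0.6, y = -1.4201 + 0.6*(-1.4201 + 1.0582) = -1.6372
  grad(y) = -1.0979, v = y - alpha*grad = -1.5552
  prox(v) = soft_thresh(-1.5552, 0.115) = -1.4402
f(x_4) = 4*(-1.4402)^2 + 12*(-1.4402) + 1.54*|-1.4402| = -6.7678


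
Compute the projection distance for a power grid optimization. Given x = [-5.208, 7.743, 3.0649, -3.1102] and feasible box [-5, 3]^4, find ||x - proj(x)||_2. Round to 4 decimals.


Project each component onto [-5, 3].
clip(-5.208) = -5.0, clip(7.743) = 3.0, clip(3.0649) = 3.0, clip(-3.1102) = -3.1102
Projection = [-5.0, 3.0, 3.0, -3.1102]
Squared diffs: [0.0433, 22.496, 0.0042, 0.0]
Distance = sqrt(22.5435) = 4.748


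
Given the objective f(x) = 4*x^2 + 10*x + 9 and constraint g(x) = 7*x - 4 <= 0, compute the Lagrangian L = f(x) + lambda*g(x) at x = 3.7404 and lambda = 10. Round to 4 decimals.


Step 1: Evaluate f(x).
f(3.7404) = 4*3.7404^2 + 10*3.7404 + 9 = 102.3664
Step 2: Evaluate g(x).
g(3.7404) = 7*3.7404 - 4 = 22.1828
Step 3: Compute Lagrangian.
L = 102.3664 + 10*22.1828 = 324.1944


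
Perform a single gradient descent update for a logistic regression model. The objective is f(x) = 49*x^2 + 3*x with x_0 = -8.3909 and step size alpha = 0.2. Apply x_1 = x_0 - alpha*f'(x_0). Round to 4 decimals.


We compute the gradient at x_0 and apply the update.
f'(x) = 98*x + 3
f'(-8.3909) = 98*-8.3909 + 3 = -819.3082
x_1 = -8.3909 - 0.2*-819.3082 = 155.4707


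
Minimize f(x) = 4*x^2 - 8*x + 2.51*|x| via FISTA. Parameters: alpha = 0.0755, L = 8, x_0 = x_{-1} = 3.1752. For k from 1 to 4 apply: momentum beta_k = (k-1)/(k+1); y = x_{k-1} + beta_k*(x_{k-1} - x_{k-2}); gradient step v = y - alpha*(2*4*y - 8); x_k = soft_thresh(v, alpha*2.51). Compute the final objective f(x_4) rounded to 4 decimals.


FISTA on f(x) = 4*x^2 - 8*x + 2.51*|x|
L = 8, alpha = 0.0755
Iteration 1: beta = 0.0, y = 3.1752 + 0.0*(3.1752 - 3.1752) = 3.1752
  grad(y) = 17.4016, v = y - alpha*grad = 1.8614
  prox(v) = soft_thresh(1.8614, 0.1895) = 1.6719
Iteration 2: beta = 0.3333, y = 1.6719 + 0.3333*(1.6719 - 3.1752) = 1.1708
  grad(y) = 1.3661, v = y - alpha*grad = 1.0676
  prox(v) = soft_thresh(1.0676, 0.1895) = 0.8781
Iteration 3: beta = 0.5, y = 0.8781 + 0.5*(0.8781 - 1.6719) = 0.4812
  grad(y) = -4.1501, v = y - alpha*grad = 0.7946
  prox(v) = soft_thresh(0.7946, 0.1895) = 0.6051
Iteration 4: beta = 0.6, y = 0.6051 + 0.6*(0.6051 - 0.8781) = 0.4412
  grad(y) = -4.4701, v = y - alpha*grad = 0.7787
  prox(v) = soft_thresh(0.7787, 0.1895) = 0.5892
f(x_4) = 4*0.5892^2 - 8*0.5892 + 2.51*|0.5892| = -1.8461


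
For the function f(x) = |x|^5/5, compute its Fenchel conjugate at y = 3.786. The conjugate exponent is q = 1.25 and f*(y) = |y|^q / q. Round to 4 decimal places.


The conjugate exponent q satisfies 1/p + 1/q = 1.
p = 5, so q = 5/(5 - 1) = 1.25
|y|^q = 3.786^1.25 = 5.2811
f*(3.786) = 5.2811 / 1.25 = 4.2249


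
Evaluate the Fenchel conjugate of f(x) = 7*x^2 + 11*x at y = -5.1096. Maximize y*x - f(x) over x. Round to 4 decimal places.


f*(y) = sup_x {y*x - a*x^2 - b*x} = sup_x {(y-b)*x - a*x^2}
FOC: (y - b) - 2a*x = 0 => x* = (y - b)/(2a)
x* = (-5.1096 - 11)/(2*7) = -1.1507
f*(-5.1096) = (y-b)^2/(4a) = (-5.1096 - 11)^2/(4*7)
= 259.5192/28 = 9.2685


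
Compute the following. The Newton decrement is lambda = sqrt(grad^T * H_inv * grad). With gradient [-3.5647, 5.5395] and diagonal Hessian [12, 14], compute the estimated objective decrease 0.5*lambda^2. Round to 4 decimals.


Step 1: H is diagonal, so H^(-1) * g = [-0.2971, 0.3957].
Step 2: g^T H^(-1) g = sum_i g_i^2 / H_ii
  = (-3.5647)^2/12 + (5.5395)^2/14
  = 1.0589 + 2.1919 = 3.2508
Step 3: Objective decrease = 0.5 * g^T H^(-1) g = 1.6254


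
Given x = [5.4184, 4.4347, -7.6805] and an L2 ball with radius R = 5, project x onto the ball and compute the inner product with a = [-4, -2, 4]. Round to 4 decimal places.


Step 1: Compute ||x|| (intermediates to 6 decimals).
||x|| = sqrt(5.4184^2 + 4.4347^2 + (-7.6805)^2) = 10.39306
Step 2: Project.
Since ||x|| > R, scale = R/||x|| = 5/10.39306 = 0.48109, proj(x) = scale * x
proj(x) = [2.606738, 2.13349, -3.695012]
Step 3: Dot product.
a^T * proj(x) = -4*2.606738 - 2*2.13349 + 4*(-3.695012) = -29.474


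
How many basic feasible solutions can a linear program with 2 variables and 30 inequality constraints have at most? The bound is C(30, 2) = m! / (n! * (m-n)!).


Each vertex corresponds to some choice of n active constraints out of m, so the number of vertices is at most C(m, n) = m! / (n!(m-n)!).
m = 30, n = 2
Numerator: 30 * 29
Denominator: 2! = 2
C(30, 2) = 435


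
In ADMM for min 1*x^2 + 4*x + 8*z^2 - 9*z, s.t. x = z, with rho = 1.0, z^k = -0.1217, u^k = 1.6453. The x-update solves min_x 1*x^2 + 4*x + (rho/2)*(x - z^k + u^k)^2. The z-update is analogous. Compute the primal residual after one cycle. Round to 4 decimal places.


ADMM iteration with rho = 1.0, z^k = -0.1217, u^k = 1.6453
Step 1: x-update.
Minimize 1*x^2 + 4*x + (1.0/2)*(x + 0.1217 + 1.6453)^2
FOC: (2*1 + 1.0)*x = -4 + 1.0*(-0.1217 - 1.6453)
x^{k+1} = -1.9223
Step 2: z-update.
Minimize 8*z^2 - 9*z + (1.0/2)*(-1.9223 - z + 1.6453)^2
FOC: (2*8 + 1.0)*z = 9 + 1.0*(-1.9223 + 1.6453)
z^{k+1} = 0.5131
Step 3: u-update.
u^{k+1} = 1.6453 - 1.9223 - 0.5131 = -0.7901
Step 4: Primal residual = |-1.9223 - 0.5131| = 2.4354


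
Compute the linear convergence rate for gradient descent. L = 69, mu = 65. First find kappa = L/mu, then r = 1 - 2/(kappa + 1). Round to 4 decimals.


Step 1: Compute the condition number.
kappa = L/mu = 69/65 = 1.0615
Step 2: Compute the convergence rate.
r = 1 - 2/(kappa + 1) = 1 - 2*mu/(L + mu) = (L - mu)/(L + mu) = 4/134 = 0.0299


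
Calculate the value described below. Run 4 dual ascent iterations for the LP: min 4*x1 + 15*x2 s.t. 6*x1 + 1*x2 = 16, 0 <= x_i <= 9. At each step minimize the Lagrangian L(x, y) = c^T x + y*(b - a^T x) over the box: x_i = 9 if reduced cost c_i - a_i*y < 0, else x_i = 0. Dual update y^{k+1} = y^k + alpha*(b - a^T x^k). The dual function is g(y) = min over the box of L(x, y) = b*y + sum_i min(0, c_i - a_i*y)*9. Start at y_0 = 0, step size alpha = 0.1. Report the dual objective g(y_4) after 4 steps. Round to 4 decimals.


Dual ascent for LP: min 4*x1 + 15*x2, 6*x1 + 1*x2 = 16, 0 <= x_i <= 9
Step 1: y^k = 0.0, reduced costs: (4.0, 15.0)
  x^k = (0.0, 0.0), subgradient = b - a^T x = 16.0
  y^{k+1} = 0.0 + 0.1*16.0 = 1.6
Step 2: y^k = 1.6, reduced costs: (-5.6, 13.4)
  x^k = (9.0, 0.0), subgradient = b - a^T x = -38.0
  y^{k+1} = 1.6 + 0.1*-38.0 = -2.2
Step 3: y^k = -2.2, reduced costs: (17.2, 17.2)
  x^k = (0.0, 0.0), subgradient = b - a^T x = 16.0
  y^{k+1} = -2.2 + 0.1*16.0 = -0.6
Step 4: y^k = -0.6, reduced costs: (7.6, 15.6)
  x^k = (0.0, 0.0), subgradient = b - a^T x = 16.0
  y^{k+1} = -0.6 + 0.1*16.0 = 1.0
Dual objective at y_4 = 1.0: reduced costs (-2.0, 14.0), box minimizer x = (9.0, 0.0)
g(y_4) = b*y + (c1 - a1*y)*x1 + (c2 - a2*y)*x2 = 16*1.0 + (-2.0)*9.0 + 14.0*0.0 = 16.0 - 18.0 + 0.0 = -2.0


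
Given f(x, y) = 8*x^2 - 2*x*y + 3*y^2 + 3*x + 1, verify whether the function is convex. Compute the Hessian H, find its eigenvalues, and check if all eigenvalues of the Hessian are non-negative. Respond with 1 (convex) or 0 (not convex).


The Hessian of f(x,y) = 8*x^2 - 2*x*y + 3*y^2 + 3*x + 1 is:
H = [[16, -2], [-2, 6]]
Trace = 16 + 6 = 22
Determinant = 16*6 - (-2)^2 = 92
Discriminant = (22)^2 - 4*92 = 116.0
Eigenvalues: lambda_1 = 5.6148, lambda_2 = 16.3852
The function is convex.

1


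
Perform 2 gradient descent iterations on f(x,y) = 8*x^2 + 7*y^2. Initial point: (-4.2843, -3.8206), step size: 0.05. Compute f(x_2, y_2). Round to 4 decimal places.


Gradient descent on f(x,y) = 8*x^2 + 7*y^2.
Starting point: (-4.2843, -3.8206), alpha = 0.05
Step 1: grad_x = 2*8*-4.2843 = -68.5488, grad_y = 2*7*-3.8206 = -53.4884
  x_1 = -4.2843 - 0.05*-68.5488 = -0.8569
  y_1 = -3.8206 - 0.05*-53.4884 = -1.1462
Step 2: grad_x = 2*8*-0.8569 = -13.7098, grad_y = 2*7*-1.1462 = -16.0465
  x_2 = -0.8569 - 0.05*-13.7098 = -0.1714
  y_2 = -1.1462 - 0.05*-16.0465 = -0.3439
f(-0.1714, -0.3439) = 8*(-0.1714)^2 + 7*(-0.3439)^2 = 1.0626


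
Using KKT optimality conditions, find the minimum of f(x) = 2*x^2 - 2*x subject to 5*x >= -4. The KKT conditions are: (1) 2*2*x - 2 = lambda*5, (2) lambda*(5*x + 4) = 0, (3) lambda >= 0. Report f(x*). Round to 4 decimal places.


Step 1: Try lambda = 0 (constraint inactive).
Stationarity: 2*2*x - 2 = 0
x* = 2/(2*2) = 0.5
Check constraint: 5*0.5 = 2.5 >= -4 -- satisfied.
Step 2: Compute optimal value.
f(x*) = 2*0.5^2 - 2*0.5 = -0.5


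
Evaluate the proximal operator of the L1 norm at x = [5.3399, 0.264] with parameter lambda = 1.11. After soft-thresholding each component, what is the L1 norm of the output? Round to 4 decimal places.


Soft-thresholding with lambda = 1.11:
prox(5.3399) = sign(5.3399)*max(|5.3399| - 1.11, 0) = 4.2299
prox(0.264) = sign(0.264)*max(|0.264| - 1.11, 0) = 0.0
prox(x) = [4.2299, 0.0]
||prox(x)||_1 = 4.2299 + 0.0 = 4.2299


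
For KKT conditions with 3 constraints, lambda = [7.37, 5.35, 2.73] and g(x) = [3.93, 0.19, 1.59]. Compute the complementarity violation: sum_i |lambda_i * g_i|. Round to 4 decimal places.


KKT complementary slackness check:
lambda_1 * g_1 = 7.37 * 3.93 = 28.9641
lambda_2 * g_2 = 5.35 * 0.19 = 1.0165
lambda_3 * g_3 = 2.73 * 1.59 = 4.3407
Total violation = 28.9641 + 1.0165 + 4.3407 = 34.3213


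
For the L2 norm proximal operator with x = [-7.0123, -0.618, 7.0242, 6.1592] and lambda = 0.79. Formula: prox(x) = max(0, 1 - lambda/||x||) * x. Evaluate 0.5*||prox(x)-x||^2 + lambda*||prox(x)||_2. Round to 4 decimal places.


Step 1: Compute ||x||.
||x|| = 11.6974
Step 2: Compute scaling factor.
scale = max(0, 1 - 0.79/11.6974) = 0.9325
Step 3: prox(x) = [-6.5387, -0.5763, 6.5498, 5.7432]
||prox(x)|| = 10.9074
Step 4: Proximal objective.
0.5*||prox-x||^2 = 0.3121
lambda*||prox|| = 8.6168
Total = 8.9289


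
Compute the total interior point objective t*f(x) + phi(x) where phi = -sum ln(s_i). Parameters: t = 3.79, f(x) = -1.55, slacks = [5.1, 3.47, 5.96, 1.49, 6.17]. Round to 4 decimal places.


Step 1: Compute log-barrier.
ln values: [1.6292, 1.2442, 1.7851, 0.3988, 1.8197]
phi = -(1.6292 + 1.2442 + 1.7851 + 0.3988 + 1.8197) = -6.8769
Step 2: Compute augmented objective.
t*f(x) = 3.79*-1.55 = -5.8745
Total = -5.8745 - 6.8769 = -12.7514


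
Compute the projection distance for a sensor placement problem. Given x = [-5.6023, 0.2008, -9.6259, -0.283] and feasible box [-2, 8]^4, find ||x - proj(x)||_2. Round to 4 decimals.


Project each component onto [-2, 8].
clip(-5.6023) = -2.0, clip(0.2008) = 0.2008, clip(-9.6259) = -2.0, clip(-0.283) = -0.283
Projection = [-2.0, 0.2008, -2.0, -0.283]
Squared diffs: [12.9766, 0.0, 58.1544, 0.0]
Distance = sqrt(71.131) = 8.4339


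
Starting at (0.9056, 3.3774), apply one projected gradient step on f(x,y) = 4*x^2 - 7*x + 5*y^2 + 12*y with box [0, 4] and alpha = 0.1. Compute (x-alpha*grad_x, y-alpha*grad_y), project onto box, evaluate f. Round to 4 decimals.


Step 1: Compute gradient at (0.9056, 3.3774).
grad_x = 2*4*0.9056 - 7 = 0.2448
grad_y = 2*5*3.3774 + 12 = 45.774
Step 2: Gradient step.
x_raw = 0.9056 - 0.1*0.2448 = 0.8811
y_raw = 3.3774 - 0.1*45.774 = -1.2
Step 3: Project onto [0, 4].
x_proj = clip(0.8811) = 0.8811
y_proj = clip(-1.2) = 0.0
Step 4: Evaluate f.
f(0.8811, 0.0) = -3.0624


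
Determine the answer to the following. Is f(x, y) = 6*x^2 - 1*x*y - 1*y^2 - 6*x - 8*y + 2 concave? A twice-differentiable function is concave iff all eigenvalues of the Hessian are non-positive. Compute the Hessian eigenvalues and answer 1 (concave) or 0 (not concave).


The Hessian of f(x,y) = 6*x^2 - 1*x*y - 1*y^2 - 6*x - 8*y + 2 is:
H = [[12, -1], [-1, -2]]
Trace = 12 - 2 = 10
Determinant = 12*-2 - (-1)^2 = -25
Discriminant = (10)^2 - 4*-25 = 200.0
Eigenvalues: lambda_1 = -2.0711, lambda_2 = 12.0711
The function is not concave.

0


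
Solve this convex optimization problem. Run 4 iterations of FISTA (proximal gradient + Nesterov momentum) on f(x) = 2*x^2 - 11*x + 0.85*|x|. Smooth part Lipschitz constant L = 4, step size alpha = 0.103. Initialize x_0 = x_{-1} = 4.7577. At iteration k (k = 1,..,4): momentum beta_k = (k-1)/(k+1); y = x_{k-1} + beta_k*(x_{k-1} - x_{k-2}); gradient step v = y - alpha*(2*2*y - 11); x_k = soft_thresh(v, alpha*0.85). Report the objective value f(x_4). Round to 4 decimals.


FISTA on f(x) = 2*x^2 - 11*x + 0.85*|x|
L = 4, alpha = 0.103
Iteration 1: beta = 0.0, y = 4.7577 + 0.0*(4.7577 - 4.7577) = 4.7577
  grad(y) = 8.0308, v = y - alpha*grad = 3.9305
  prox(v) = soft_thresh(3.9305, 0.0876) = 3.843
Iteration 2: beta = 0.3333, y = 3.843 + 0.3333*(3.843 - 4.7577) = 3.5381
  grad(y) = 3.1523, v = y - alpha*grad = 3.2134
  prox(v) = soft_thresh(3.2134, 0.0876) = 3.1258
Iteration 3: beta = 0.5, y = 3.1258 + 0.5*(3.1258 - 3.843) = 2.7673
  grad(y) = 0.0691, v = y - alpha*grad = 2.7602
  prox(v) = soft_thresh(2.7602, 0.0876) = 2.6726
Iteration 4: beta = 0.6, y = 2.6726 + 0.6*(2.6726 - 3.1258) = 2.4007
  grad(y) = -1.3974, v = y - alpha*grad = 2.5446
  prox(v) = soft_thresh(2.5446, 0.0876) = 2.457
f(x_4) = 2*2.457^2 - 11*2.457 + 0.85*|2.457| = -12.8649


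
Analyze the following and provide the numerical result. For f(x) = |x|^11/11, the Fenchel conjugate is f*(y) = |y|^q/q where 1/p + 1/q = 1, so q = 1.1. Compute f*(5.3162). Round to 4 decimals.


The conjugate exponent q satisfies 1/p + 1/q = 1.
p = 11, so q = 11/(11 - 1) = 1.1
|y|^q = 5.3162^1.1 = 6.2829
f*(5.3162) = 6.2829 / 1.1 = 5.7117


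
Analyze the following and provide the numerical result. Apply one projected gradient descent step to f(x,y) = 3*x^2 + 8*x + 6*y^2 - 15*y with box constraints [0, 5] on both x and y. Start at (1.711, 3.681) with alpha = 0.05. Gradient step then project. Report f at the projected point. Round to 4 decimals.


Step 1: Compute gradient at (1.711, 3.681).
grad_x = 2*3*1.711 + 8 = 18.266
grad_y = 2*6*3.681 - 15 = 29.172
Step 2: Gradient step.
x_raw = 1.711 - 0.05*18.266 = 0.7977
y_raw = 3.681 - 0.05*29.172 = 2.2224
Step 3: Project onto [0, 5].
x_proj = clip(0.7977) = 0.7977
y_proj = clip(2.2224) = 2.2224
Step 4: Evaluate f.
f(0.7977, 2.2224) = 4.5889


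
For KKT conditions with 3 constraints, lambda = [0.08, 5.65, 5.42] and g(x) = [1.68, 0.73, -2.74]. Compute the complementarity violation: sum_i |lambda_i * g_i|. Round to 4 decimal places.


KKT complementary slackness check:
lambda_1 * g_1 = 0.08 * 1.68 = 0.1344
lambda_2 * g_2 = 5.65 * 0.73 = 4.1245
lambda_3 * g_3 = 5.42 * -2.74 = -14.8508
Total violation = 0.1344 + 4.1245 + 14.8508 = 19.1097


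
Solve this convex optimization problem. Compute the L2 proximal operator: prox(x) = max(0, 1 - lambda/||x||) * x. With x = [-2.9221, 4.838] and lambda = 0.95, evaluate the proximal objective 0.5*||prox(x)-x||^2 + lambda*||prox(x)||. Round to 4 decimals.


Step 1: Compute ||x||.
||x|| = 5.652
Step 2: Compute scaling factor.
scale = max(0, 1 - 0.95/5.652) = 0.8319
Step 3: prox(x) = [-2.4309, 4.0248]
||prox(x)|| = 4.702
Step 4: Proximal objective.
0.5*||prox-x||^2 = 0.4513
lambda*||prox|| = 4.4669
Total = 4.9181


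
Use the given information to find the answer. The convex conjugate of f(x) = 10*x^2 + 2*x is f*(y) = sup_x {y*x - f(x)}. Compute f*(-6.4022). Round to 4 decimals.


f*(y) = sup_x {y*x - a*x^2 - b*x} = sup_x {(y-b)*x - a*x^2}
FOC: (y - b) - 2a*x = 0 => x* = (y - b)/(2a)
x* = (-6.4022 - 2)/(2*10) = -0.4201
f*(-6.4022) = (y-b)^2/(4a) = (-6.4022 - 2)^2/(4*10)
= 70.597/40 = 1.7649


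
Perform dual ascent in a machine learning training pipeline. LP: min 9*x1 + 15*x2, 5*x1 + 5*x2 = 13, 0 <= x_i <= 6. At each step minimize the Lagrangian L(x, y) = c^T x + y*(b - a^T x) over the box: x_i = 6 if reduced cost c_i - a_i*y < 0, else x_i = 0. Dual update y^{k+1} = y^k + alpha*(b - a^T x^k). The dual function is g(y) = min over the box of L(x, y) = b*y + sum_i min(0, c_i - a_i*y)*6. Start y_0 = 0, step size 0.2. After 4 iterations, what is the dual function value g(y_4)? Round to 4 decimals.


Dual ascent for LP: min 9*x1 + 15*x2, 5*x1 + 5*x2 = 13, 0 <= x_i <= 6
Step 1: y^k = 0.0, reduced costs: (9.0, 15.0)
  x^k = (0.0, 0.0), subgradient = b - a^T x = 13.0
  y^{k+1} = 0.0 + 0.2*13.0 = 2.6
Step 2: y^k = 2.6, reduced costs: (-4.0, 2.0)
  x^k = (6.0, 0.0), subgradient = b - a^T x = -17.0
  y^{k+1} = 2.6 + 0.2*-17.0 = -0.8
Step 3: y^k = -0.8, reduced costs: (13.0, 19.0)
  x^k = (0.0, 0.0), subgradient = b - a^T x = 13.0
  y^{k+1} = -0.8 + 0.2*13.0 = 1.8
Step 4: y^k = 1.8, reduced costs: (0.0, 6.0)
  x^k = (0.0, 0.0), subgradient = b - a^T x = 13.0
  y^{k+1} = 1.8 + 0.2*13.0 = 4.4
Dual objective at y_4 = 4.4: reduced costs (-13.0, -7.0), box minimizer x = (6.0, 6.0)
g(y_4) = b*y + (c1 - a1*y)*x1 + (c2 - a2*y)*x2 = 13*4.4 + (-13.0)*6.0 + (-7.0)*6.0 = 57.2 - 78.0 - 42.0 = -62.8


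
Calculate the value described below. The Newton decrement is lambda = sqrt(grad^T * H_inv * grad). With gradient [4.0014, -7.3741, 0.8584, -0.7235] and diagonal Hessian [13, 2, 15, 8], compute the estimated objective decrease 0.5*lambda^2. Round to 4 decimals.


Step 1: H is diagonal, so H^(-1) * g = [0.3078, -3.6871, 0.0572, -0.0904].
Step 2: g^T H^(-1) g = sum_i g_i^2 / H_ii
  = (4.0014)^2/13 + (-7.3741)^2/2 + (0.8584)^2/15 + (-0.7235)^2/8
  = 1.2316 + 27.1887 + 0.0491 + 0.0654 = 28.5349
Step 3: Objective decrease = 0.5 * g^T H^(-1) g = 14.2674


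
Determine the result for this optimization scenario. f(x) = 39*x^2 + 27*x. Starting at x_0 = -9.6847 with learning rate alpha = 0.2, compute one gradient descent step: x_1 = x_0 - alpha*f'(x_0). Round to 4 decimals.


We compute the gradient at x_0 and apply the update.
f'(x) = 78*x + 27
f'(-9.6847) = 78*-9.6847 + 27 = -728.4066
x_1 = -9.6847 - 0.2*-728.4066 = 135.9966


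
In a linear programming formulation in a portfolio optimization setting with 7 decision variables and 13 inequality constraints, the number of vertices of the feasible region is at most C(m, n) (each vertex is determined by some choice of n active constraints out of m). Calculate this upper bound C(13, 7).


Each vertex corresponds to some choice of n active constraints out of m, so the number of vertices is at most C(m, n) = m! / (n!(m-n)!).
m = 13, n = 7
Numerator: 13 * 12 * 11 * 10 * 9 * 8 * 7
Denominator: 7! = 5040
C(13, 7) = 1716


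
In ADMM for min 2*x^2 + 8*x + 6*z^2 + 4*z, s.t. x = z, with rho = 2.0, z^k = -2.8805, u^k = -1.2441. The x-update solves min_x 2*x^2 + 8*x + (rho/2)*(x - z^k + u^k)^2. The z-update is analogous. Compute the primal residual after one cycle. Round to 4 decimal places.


ADMM iteration with rho = 2.0, z^k = -2.8805, u^k = -1.2441
Step 1: x-update.
Minimize 2*x^2 + 8*x + (2.0/2)*(x + 2.8805 - 1.2441)^2
FOC: (2*2 + 2.0)*x = -8 + 2.0*(-2.8805 + 1.2441)
x^{k+1} = -1.8788
Step 2: z-update.
Minimize 6*z^2 + 4*z + (2.0/2)*(-1.8788 - z - 1.2441)^2
FOC: (2*6 + 2.0)*z = -4 + 2.0*(-1.8788 - 1.2441)
z^{k+1} = -0.7318
Step 3: u-update.
u^{k+1} = -1.2441 - 1.8788 + 0.7318 = -2.3911
Step 4: Primal residual = |-1.8788 + 0.7318| = 1.147


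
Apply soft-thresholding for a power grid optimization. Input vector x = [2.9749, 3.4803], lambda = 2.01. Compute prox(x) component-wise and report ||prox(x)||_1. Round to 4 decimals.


Soft-thresholding with lambda = 2.01:
prox(2.9749) = sign(2.9749)*max(|2.9749| - 2.01, 0) = 0.9649
prox(3.4803) = sign(3.4803)*max(|3.4803| - 2.01, 0) = 1.4703
prox(x) = [0.9649, 1.4703]
||prox(x)||_1 = 0.9649 + 1.4703 = 2.4352


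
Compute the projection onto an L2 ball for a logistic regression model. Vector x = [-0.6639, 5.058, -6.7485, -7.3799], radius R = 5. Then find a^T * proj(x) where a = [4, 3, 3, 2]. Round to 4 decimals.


Step 1: Compute ||x|| (intermediates to 6 decimals).
||x|| = sqrt((-0.6639)^2 + 5.058^2 + (-6.7485)^2 + (-7.3799)^2) = 11.226277
Step 2: Project.
Since ||x|| > R, scale = R/||x|| = 5/11.226277 = 0.445384, proj(x) = scale * x
proj(x) = [-0.29569, 2.252752, -3.005674, -3.286889]
Step 3: Dot product.
a^T * proj(x) = 4*(-0.29569) + 3*2.252752 + 3*(-3.005674) + 2*(-3.286889) = -10.0153


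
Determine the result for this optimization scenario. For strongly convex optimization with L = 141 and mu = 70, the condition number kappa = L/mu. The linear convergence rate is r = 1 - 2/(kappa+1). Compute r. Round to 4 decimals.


Step 1: Compute the condition number.
kappa = L/mu = 141/70 = 2.0143
Step 2: Compute the convergence rate.
r = 1 - 2/(kappa + 1) = 1 - 2*mu/(L + mu) = (L - mu)/(L + mu) = 71/211 = 0.3365


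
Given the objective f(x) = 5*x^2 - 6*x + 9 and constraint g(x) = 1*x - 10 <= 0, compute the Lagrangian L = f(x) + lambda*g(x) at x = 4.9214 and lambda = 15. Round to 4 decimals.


Step 1: Evaluate f(x).
f(4.9214) = 5*4.9214^2 - 6*4.9214 + 9 = 100.5725
Step 2: Evaluate g(x).
g(4.9214) = 1*4.9214 - 10 = -5.0786
Step 3: Compute Lagrangian.
L = 100.5725 + 15*-5.0786 = 24.3935


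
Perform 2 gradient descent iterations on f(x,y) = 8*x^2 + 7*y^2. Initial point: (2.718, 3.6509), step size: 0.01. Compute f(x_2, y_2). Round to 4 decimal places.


Gradient descent on f(x,y) = 8*x^2 + 7*y^2.
Starting point: (2.718, 3.6509), alpha = 0.01
Step 1: grad_x = 2*8*2.718 = 43.488, grad_y = 2*7*3.6509 = 51.1126
  x_1 = 2.718 - 0.01*43.488 = 2.2831
  y_1 = 3.6509 - 0.01*51.1126 = 3.1398
Step 2: grad_x = 2*8*2.2831 = 36.5299, grad_y = 2*7*3.1398 = 43.9568
  x_2 = 2.2831 - 0.01*36.5299 = 1.9178
  y_2 = 3.1398 - 0.01*43.9568 = 2.7002
f(1.9178, 2.7002) = 8*1.9178^2 + 7*2.7002^2 = 80.4621


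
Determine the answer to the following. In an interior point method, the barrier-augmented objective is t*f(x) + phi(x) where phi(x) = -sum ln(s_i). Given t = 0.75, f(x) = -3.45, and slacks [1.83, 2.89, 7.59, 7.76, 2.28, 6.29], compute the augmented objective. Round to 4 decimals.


Step 1: Compute log-barrier.
ln values: [0.6043, 1.0613, 2.0268, 2.049, 0.8242, 1.839]
phi = -(0.6043 + 1.0613 + 2.0268 + 2.049 + 0.8242 + 1.839) = -8.4045
Step 2: Compute augmented objective.
t*f(x) = 0.75*-3.45 = -2.5875
Total = -2.5875 - 8.4045 = -10.992


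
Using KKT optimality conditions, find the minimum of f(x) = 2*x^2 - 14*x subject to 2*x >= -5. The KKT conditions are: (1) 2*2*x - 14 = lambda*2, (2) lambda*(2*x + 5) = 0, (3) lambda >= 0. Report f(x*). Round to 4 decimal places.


Step 1: Try lambda = 0 (constraint inactive).
Stationarity: 2*2*x - 14 = 0
x* = 14/(2*2) = 3.5
Check constraint: 2*3.5 = 7.0 >= -5 -- satisfied.
Step 2: Compute optimal value.
f(x*) = 2*3.5^2 - 14*3.5 = -24.5


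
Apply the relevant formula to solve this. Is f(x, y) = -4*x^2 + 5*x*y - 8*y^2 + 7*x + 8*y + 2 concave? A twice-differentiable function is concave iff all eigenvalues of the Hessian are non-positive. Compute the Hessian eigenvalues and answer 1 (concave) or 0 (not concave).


The Hessian of f(x,y) = -4*x^2 + 5*x*y - 8*y^2 + 7*x + 8*y + 2 is:
H = [[-8, 5], [5, -16]]
Trace = -8 - 16 = -24
Determinant = -8*-16 - (5)^2 = 103
Discriminant = (-24)^2 - 4*103 = 164.0
Eigenvalues: lambda_1 = -18.4031, lambda_2 = -5.5969
The function is concave.

1


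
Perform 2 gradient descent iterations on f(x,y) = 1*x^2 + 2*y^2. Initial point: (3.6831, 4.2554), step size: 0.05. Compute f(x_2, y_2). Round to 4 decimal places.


Gradient descent on f(x,y) = 1*x^2 + 2*y^2.
Starting point: (3.6831, 4.2554), alpha = 0.05
Step 1: grad_x = 2*1*3.6831 = 7.3662, grad_y = 2*2*4.2554 = 17.0216
  x_1 = 3.6831 - 0.05*7.3662 = 3.3148
  y_1 = 4.2554 - 0.05*17.0216 = 3.4043
Step 2: grad_x = 2*1*3.3148 = 6.6296, grad_y = 2*2*3.4043 = 13.6173
  x_2 = 3.3148 - 0.05*6.6296 = 2.9833
  y_2 = 3.4043 - 0.05*13.6173 = 2.7235
f(2.9833, 2.7235) = 1*2.9833^2 + 2*2.7235^2 = 23.7346


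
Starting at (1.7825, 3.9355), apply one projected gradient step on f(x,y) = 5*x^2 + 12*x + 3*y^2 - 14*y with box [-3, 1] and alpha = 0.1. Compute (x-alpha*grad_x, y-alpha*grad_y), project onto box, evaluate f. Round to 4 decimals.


Step 1: Compute gradient at (1.7825, 3.9355).
grad_x = 2*5*1.7825 + 12 = 29.825
grad_y = 2*3*3.9355 - 14 = 9.613
Step 2: Gradient step.
x_raw = 1.7825 - 0.1*29.825 = -1.2
y_raw = 3.9355 - 0.1*9.613 = 2.9742
Step 3: Project onto [-3, 1].
x_proj = clip(-1.2) = -1.2
y_proj = clip(2.9742) = 1.0
Step 4: Evaluate f.
f(-1.2, 1.0) = -18.2


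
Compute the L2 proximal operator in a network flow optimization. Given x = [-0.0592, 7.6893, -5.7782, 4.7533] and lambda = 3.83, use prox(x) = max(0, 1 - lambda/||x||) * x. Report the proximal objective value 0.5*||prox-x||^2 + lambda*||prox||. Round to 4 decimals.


Step 1: Compute ||x||.
||x|| = 10.7289
Step 2: Compute scaling factor.
scale = max(0, 1 - 3.83/10.7289) = 0.643
Step 3: prox(x) = [-0.0381, 4.9444, -3.7155, 3.0565]
||prox(x)|| = 6.8989
Step 4: Proximal objective.
0.5*||prox-x||^2 = 7.3345
lambda*||prox|| = 26.4228
Total = 33.7574
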